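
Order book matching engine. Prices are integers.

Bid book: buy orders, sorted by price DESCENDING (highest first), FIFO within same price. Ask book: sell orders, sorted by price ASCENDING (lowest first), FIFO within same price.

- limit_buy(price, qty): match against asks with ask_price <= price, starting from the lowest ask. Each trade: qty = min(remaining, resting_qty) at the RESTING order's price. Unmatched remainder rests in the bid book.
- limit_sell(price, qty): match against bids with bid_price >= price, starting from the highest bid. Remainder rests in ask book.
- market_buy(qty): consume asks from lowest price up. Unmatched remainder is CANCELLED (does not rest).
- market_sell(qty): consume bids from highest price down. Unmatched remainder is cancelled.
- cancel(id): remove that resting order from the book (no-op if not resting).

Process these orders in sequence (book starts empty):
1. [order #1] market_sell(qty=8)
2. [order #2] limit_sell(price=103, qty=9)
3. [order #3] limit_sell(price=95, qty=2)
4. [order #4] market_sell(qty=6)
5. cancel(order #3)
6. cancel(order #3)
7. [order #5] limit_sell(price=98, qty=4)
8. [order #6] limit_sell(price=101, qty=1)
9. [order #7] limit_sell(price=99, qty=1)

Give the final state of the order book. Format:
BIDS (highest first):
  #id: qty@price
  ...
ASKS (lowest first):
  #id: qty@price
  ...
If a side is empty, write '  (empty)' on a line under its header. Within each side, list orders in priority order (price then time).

After op 1 [order #1] market_sell(qty=8): fills=none; bids=[-] asks=[-]
After op 2 [order #2] limit_sell(price=103, qty=9): fills=none; bids=[-] asks=[#2:9@103]
After op 3 [order #3] limit_sell(price=95, qty=2): fills=none; bids=[-] asks=[#3:2@95 #2:9@103]
After op 4 [order #4] market_sell(qty=6): fills=none; bids=[-] asks=[#3:2@95 #2:9@103]
After op 5 cancel(order #3): fills=none; bids=[-] asks=[#2:9@103]
After op 6 cancel(order #3): fills=none; bids=[-] asks=[#2:9@103]
After op 7 [order #5] limit_sell(price=98, qty=4): fills=none; bids=[-] asks=[#5:4@98 #2:9@103]
After op 8 [order #6] limit_sell(price=101, qty=1): fills=none; bids=[-] asks=[#5:4@98 #6:1@101 #2:9@103]
After op 9 [order #7] limit_sell(price=99, qty=1): fills=none; bids=[-] asks=[#5:4@98 #7:1@99 #6:1@101 #2:9@103]

Answer: BIDS (highest first):
  (empty)
ASKS (lowest first):
  #5: 4@98
  #7: 1@99
  #6: 1@101
  #2: 9@103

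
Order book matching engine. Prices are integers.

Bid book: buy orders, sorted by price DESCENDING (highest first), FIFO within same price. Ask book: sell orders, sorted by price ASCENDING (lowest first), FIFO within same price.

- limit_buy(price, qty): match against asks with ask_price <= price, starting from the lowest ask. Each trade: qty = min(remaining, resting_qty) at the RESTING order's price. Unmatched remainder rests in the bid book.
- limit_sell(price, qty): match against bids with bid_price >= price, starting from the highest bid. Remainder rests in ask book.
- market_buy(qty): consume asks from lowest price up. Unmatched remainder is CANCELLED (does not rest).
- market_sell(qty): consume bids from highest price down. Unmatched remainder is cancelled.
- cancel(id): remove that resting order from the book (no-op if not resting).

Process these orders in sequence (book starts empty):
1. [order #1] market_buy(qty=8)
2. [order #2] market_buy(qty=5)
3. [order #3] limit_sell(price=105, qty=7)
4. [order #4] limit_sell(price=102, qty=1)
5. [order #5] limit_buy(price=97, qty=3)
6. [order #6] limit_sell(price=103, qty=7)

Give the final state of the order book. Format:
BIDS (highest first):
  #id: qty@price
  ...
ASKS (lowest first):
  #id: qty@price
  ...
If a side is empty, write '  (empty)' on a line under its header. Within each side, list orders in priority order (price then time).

Answer: BIDS (highest first):
  #5: 3@97
ASKS (lowest first):
  #4: 1@102
  #6: 7@103
  #3: 7@105

Derivation:
After op 1 [order #1] market_buy(qty=8): fills=none; bids=[-] asks=[-]
After op 2 [order #2] market_buy(qty=5): fills=none; bids=[-] asks=[-]
After op 3 [order #3] limit_sell(price=105, qty=7): fills=none; bids=[-] asks=[#3:7@105]
After op 4 [order #4] limit_sell(price=102, qty=1): fills=none; bids=[-] asks=[#4:1@102 #3:7@105]
After op 5 [order #5] limit_buy(price=97, qty=3): fills=none; bids=[#5:3@97] asks=[#4:1@102 #3:7@105]
After op 6 [order #6] limit_sell(price=103, qty=7): fills=none; bids=[#5:3@97] asks=[#4:1@102 #6:7@103 #3:7@105]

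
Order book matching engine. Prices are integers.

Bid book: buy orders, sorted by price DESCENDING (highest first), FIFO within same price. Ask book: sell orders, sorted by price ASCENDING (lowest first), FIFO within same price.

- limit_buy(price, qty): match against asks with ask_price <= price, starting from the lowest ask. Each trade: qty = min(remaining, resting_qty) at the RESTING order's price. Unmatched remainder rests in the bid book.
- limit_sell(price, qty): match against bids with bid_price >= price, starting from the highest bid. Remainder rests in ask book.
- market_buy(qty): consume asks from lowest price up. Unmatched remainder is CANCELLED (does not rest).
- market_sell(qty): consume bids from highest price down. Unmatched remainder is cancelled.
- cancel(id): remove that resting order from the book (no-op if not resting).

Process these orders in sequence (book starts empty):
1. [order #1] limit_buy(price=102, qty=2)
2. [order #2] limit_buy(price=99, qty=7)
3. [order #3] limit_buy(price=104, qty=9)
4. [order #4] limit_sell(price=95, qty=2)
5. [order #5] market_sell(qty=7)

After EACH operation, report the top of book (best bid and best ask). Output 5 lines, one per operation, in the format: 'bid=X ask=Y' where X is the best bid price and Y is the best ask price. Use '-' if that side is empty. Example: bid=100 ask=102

Answer: bid=102 ask=-
bid=102 ask=-
bid=104 ask=-
bid=104 ask=-
bid=102 ask=-

Derivation:
After op 1 [order #1] limit_buy(price=102, qty=2): fills=none; bids=[#1:2@102] asks=[-]
After op 2 [order #2] limit_buy(price=99, qty=7): fills=none; bids=[#1:2@102 #2:7@99] asks=[-]
After op 3 [order #3] limit_buy(price=104, qty=9): fills=none; bids=[#3:9@104 #1:2@102 #2:7@99] asks=[-]
After op 4 [order #4] limit_sell(price=95, qty=2): fills=#3x#4:2@104; bids=[#3:7@104 #1:2@102 #2:7@99] asks=[-]
After op 5 [order #5] market_sell(qty=7): fills=#3x#5:7@104; bids=[#1:2@102 #2:7@99] asks=[-]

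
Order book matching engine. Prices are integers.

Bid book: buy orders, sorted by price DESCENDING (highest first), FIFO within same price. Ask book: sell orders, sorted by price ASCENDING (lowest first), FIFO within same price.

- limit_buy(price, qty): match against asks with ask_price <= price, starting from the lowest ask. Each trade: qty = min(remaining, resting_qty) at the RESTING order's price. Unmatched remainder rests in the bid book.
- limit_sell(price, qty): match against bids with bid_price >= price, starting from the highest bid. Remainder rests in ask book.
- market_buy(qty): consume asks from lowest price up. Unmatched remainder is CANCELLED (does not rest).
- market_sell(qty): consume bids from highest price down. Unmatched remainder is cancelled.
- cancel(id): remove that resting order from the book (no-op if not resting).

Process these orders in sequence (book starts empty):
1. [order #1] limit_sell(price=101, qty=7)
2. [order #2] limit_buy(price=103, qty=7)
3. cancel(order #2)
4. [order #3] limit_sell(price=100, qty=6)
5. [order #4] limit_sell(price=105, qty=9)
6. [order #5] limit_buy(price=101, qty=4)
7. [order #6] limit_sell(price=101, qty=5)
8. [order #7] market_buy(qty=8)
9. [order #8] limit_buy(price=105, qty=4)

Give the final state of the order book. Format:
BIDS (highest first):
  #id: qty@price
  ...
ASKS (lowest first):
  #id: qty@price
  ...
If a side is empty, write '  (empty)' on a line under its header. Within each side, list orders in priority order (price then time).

After op 1 [order #1] limit_sell(price=101, qty=7): fills=none; bids=[-] asks=[#1:7@101]
After op 2 [order #2] limit_buy(price=103, qty=7): fills=#2x#1:7@101; bids=[-] asks=[-]
After op 3 cancel(order #2): fills=none; bids=[-] asks=[-]
After op 4 [order #3] limit_sell(price=100, qty=6): fills=none; bids=[-] asks=[#3:6@100]
After op 5 [order #4] limit_sell(price=105, qty=9): fills=none; bids=[-] asks=[#3:6@100 #4:9@105]
After op 6 [order #5] limit_buy(price=101, qty=4): fills=#5x#3:4@100; bids=[-] asks=[#3:2@100 #4:9@105]
After op 7 [order #6] limit_sell(price=101, qty=5): fills=none; bids=[-] asks=[#3:2@100 #6:5@101 #4:9@105]
After op 8 [order #7] market_buy(qty=8): fills=#7x#3:2@100 #7x#6:5@101 #7x#4:1@105; bids=[-] asks=[#4:8@105]
After op 9 [order #8] limit_buy(price=105, qty=4): fills=#8x#4:4@105; bids=[-] asks=[#4:4@105]

Answer: BIDS (highest first):
  (empty)
ASKS (lowest first):
  #4: 4@105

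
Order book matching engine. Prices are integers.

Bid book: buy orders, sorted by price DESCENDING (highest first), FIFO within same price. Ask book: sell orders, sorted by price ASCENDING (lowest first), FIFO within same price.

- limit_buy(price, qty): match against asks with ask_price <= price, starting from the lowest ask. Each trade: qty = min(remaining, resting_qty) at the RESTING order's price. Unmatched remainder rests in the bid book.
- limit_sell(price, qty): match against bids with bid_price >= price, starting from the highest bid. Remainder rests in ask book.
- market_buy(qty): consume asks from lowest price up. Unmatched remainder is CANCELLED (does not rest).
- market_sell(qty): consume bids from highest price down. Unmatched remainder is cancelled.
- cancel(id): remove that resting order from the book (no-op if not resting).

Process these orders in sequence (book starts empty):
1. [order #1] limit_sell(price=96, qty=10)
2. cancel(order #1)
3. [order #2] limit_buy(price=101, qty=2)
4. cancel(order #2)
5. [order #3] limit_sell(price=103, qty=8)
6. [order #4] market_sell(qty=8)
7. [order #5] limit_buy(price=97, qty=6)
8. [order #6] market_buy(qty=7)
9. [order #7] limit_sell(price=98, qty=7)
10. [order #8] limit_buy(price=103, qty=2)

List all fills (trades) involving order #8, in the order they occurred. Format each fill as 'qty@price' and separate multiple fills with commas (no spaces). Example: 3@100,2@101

Answer: 2@98

Derivation:
After op 1 [order #1] limit_sell(price=96, qty=10): fills=none; bids=[-] asks=[#1:10@96]
After op 2 cancel(order #1): fills=none; bids=[-] asks=[-]
After op 3 [order #2] limit_buy(price=101, qty=2): fills=none; bids=[#2:2@101] asks=[-]
After op 4 cancel(order #2): fills=none; bids=[-] asks=[-]
After op 5 [order #3] limit_sell(price=103, qty=8): fills=none; bids=[-] asks=[#3:8@103]
After op 6 [order #4] market_sell(qty=8): fills=none; bids=[-] asks=[#3:8@103]
After op 7 [order #5] limit_buy(price=97, qty=6): fills=none; bids=[#5:6@97] asks=[#3:8@103]
After op 8 [order #6] market_buy(qty=7): fills=#6x#3:7@103; bids=[#5:6@97] asks=[#3:1@103]
After op 9 [order #7] limit_sell(price=98, qty=7): fills=none; bids=[#5:6@97] asks=[#7:7@98 #3:1@103]
After op 10 [order #8] limit_buy(price=103, qty=2): fills=#8x#7:2@98; bids=[#5:6@97] asks=[#7:5@98 #3:1@103]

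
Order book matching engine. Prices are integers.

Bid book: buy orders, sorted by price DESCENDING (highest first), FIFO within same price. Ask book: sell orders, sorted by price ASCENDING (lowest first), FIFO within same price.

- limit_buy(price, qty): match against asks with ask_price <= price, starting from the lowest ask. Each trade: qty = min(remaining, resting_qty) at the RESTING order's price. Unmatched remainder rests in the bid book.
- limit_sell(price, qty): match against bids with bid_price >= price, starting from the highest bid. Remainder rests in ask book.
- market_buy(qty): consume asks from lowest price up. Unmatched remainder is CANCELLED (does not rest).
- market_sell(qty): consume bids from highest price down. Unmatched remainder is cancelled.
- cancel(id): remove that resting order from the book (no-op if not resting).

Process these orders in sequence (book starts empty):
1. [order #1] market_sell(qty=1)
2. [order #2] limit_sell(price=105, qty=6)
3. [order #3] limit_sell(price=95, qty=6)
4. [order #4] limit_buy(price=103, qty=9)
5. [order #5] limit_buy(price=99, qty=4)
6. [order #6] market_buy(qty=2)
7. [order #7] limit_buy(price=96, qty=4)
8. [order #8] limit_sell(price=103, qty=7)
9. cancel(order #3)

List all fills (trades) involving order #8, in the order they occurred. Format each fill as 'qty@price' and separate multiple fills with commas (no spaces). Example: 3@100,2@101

Answer: 3@103

Derivation:
After op 1 [order #1] market_sell(qty=1): fills=none; bids=[-] asks=[-]
After op 2 [order #2] limit_sell(price=105, qty=6): fills=none; bids=[-] asks=[#2:6@105]
After op 3 [order #3] limit_sell(price=95, qty=6): fills=none; bids=[-] asks=[#3:6@95 #2:6@105]
After op 4 [order #4] limit_buy(price=103, qty=9): fills=#4x#3:6@95; bids=[#4:3@103] asks=[#2:6@105]
After op 5 [order #5] limit_buy(price=99, qty=4): fills=none; bids=[#4:3@103 #5:4@99] asks=[#2:6@105]
After op 6 [order #6] market_buy(qty=2): fills=#6x#2:2@105; bids=[#4:3@103 #5:4@99] asks=[#2:4@105]
After op 7 [order #7] limit_buy(price=96, qty=4): fills=none; bids=[#4:3@103 #5:4@99 #7:4@96] asks=[#2:4@105]
After op 8 [order #8] limit_sell(price=103, qty=7): fills=#4x#8:3@103; bids=[#5:4@99 #7:4@96] asks=[#8:4@103 #2:4@105]
After op 9 cancel(order #3): fills=none; bids=[#5:4@99 #7:4@96] asks=[#8:4@103 #2:4@105]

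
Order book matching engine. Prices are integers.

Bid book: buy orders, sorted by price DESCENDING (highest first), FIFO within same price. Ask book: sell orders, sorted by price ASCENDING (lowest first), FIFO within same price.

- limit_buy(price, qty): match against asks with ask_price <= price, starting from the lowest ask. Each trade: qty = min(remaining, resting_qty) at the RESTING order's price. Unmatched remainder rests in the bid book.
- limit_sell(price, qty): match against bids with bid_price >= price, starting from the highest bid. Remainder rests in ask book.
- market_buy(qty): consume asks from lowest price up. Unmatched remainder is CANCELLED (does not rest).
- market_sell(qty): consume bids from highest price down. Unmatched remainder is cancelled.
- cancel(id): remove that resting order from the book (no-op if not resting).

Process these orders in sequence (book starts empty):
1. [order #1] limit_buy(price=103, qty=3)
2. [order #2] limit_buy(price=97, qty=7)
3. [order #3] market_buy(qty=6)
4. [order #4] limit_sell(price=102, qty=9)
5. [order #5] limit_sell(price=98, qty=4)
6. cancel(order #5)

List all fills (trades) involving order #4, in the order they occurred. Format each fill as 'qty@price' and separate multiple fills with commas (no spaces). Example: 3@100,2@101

After op 1 [order #1] limit_buy(price=103, qty=3): fills=none; bids=[#1:3@103] asks=[-]
After op 2 [order #2] limit_buy(price=97, qty=7): fills=none; bids=[#1:3@103 #2:7@97] asks=[-]
After op 3 [order #3] market_buy(qty=6): fills=none; bids=[#1:3@103 #2:7@97] asks=[-]
After op 4 [order #4] limit_sell(price=102, qty=9): fills=#1x#4:3@103; bids=[#2:7@97] asks=[#4:6@102]
After op 5 [order #5] limit_sell(price=98, qty=4): fills=none; bids=[#2:7@97] asks=[#5:4@98 #4:6@102]
After op 6 cancel(order #5): fills=none; bids=[#2:7@97] asks=[#4:6@102]

Answer: 3@103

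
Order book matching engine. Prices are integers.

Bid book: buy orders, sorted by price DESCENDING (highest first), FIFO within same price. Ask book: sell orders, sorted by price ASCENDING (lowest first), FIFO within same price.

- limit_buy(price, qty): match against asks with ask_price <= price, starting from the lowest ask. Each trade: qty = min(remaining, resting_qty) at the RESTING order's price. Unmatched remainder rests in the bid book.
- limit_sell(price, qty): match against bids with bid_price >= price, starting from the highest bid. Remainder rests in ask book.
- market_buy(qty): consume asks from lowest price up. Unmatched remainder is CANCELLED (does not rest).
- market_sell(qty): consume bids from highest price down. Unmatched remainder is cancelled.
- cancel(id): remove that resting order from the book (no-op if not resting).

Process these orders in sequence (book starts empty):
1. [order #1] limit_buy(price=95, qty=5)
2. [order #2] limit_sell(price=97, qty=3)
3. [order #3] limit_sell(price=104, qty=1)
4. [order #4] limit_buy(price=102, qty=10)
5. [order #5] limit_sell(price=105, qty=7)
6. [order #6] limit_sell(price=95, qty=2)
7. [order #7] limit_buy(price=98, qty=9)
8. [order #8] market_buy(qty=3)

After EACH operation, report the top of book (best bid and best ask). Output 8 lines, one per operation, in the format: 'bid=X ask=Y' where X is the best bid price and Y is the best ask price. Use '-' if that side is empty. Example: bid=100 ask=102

After op 1 [order #1] limit_buy(price=95, qty=5): fills=none; bids=[#1:5@95] asks=[-]
After op 2 [order #2] limit_sell(price=97, qty=3): fills=none; bids=[#1:5@95] asks=[#2:3@97]
After op 3 [order #3] limit_sell(price=104, qty=1): fills=none; bids=[#1:5@95] asks=[#2:3@97 #3:1@104]
After op 4 [order #4] limit_buy(price=102, qty=10): fills=#4x#2:3@97; bids=[#4:7@102 #1:5@95] asks=[#3:1@104]
After op 5 [order #5] limit_sell(price=105, qty=7): fills=none; bids=[#4:7@102 #1:5@95] asks=[#3:1@104 #5:7@105]
After op 6 [order #6] limit_sell(price=95, qty=2): fills=#4x#6:2@102; bids=[#4:5@102 #1:5@95] asks=[#3:1@104 #5:7@105]
After op 7 [order #7] limit_buy(price=98, qty=9): fills=none; bids=[#4:5@102 #7:9@98 #1:5@95] asks=[#3:1@104 #5:7@105]
After op 8 [order #8] market_buy(qty=3): fills=#8x#3:1@104 #8x#5:2@105; bids=[#4:5@102 #7:9@98 #1:5@95] asks=[#5:5@105]

Answer: bid=95 ask=-
bid=95 ask=97
bid=95 ask=97
bid=102 ask=104
bid=102 ask=104
bid=102 ask=104
bid=102 ask=104
bid=102 ask=105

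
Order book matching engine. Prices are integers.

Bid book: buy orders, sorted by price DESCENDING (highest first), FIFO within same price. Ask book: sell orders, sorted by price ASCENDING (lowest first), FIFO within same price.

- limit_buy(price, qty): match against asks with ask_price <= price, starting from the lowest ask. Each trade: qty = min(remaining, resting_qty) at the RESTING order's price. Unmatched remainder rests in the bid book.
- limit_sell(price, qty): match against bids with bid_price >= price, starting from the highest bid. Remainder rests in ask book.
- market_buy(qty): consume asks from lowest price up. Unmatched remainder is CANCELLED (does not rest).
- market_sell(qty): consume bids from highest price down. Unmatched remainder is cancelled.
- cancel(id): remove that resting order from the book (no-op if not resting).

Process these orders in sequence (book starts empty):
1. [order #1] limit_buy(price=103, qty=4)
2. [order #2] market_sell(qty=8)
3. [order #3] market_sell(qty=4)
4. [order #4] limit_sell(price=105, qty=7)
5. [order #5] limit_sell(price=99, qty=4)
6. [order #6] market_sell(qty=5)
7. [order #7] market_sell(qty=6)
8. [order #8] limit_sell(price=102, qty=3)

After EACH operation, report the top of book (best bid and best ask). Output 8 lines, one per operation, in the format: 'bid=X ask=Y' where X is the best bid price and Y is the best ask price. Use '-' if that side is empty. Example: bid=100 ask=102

Answer: bid=103 ask=-
bid=- ask=-
bid=- ask=-
bid=- ask=105
bid=- ask=99
bid=- ask=99
bid=- ask=99
bid=- ask=99

Derivation:
After op 1 [order #1] limit_buy(price=103, qty=4): fills=none; bids=[#1:4@103] asks=[-]
After op 2 [order #2] market_sell(qty=8): fills=#1x#2:4@103; bids=[-] asks=[-]
After op 3 [order #3] market_sell(qty=4): fills=none; bids=[-] asks=[-]
After op 4 [order #4] limit_sell(price=105, qty=7): fills=none; bids=[-] asks=[#4:7@105]
After op 5 [order #5] limit_sell(price=99, qty=4): fills=none; bids=[-] asks=[#5:4@99 #4:7@105]
After op 6 [order #6] market_sell(qty=5): fills=none; bids=[-] asks=[#5:4@99 #4:7@105]
After op 7 [order #7] market_sell(qty=6): fills=none; bids=[-] asks=[#5:4@99 #4:7@105]
After op 8 [order #8] limit_sell(price=102, qty=3): fills=none; bids=[-] asks=[#5:4@99 #8:3@102 #4:7@105]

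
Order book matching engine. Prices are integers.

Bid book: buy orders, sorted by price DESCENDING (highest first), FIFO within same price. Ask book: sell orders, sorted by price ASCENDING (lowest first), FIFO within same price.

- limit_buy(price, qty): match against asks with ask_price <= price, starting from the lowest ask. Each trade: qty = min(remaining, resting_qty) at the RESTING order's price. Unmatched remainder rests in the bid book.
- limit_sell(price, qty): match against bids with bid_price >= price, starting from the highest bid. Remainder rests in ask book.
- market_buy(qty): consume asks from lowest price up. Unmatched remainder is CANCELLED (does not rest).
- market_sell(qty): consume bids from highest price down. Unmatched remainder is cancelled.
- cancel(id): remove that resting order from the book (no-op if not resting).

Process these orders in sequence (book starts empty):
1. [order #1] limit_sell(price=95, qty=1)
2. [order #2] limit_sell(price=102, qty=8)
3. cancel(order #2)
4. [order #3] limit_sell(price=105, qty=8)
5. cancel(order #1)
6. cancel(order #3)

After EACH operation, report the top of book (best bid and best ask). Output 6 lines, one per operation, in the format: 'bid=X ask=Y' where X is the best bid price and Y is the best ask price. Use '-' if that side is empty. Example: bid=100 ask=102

After op 1 [order #1] limit_sell(price=95, qty=1): fills=none; bids=[-] asks=[#1:1@95]
After op 2 [order #2] limit_sell(price=102, qty=8): fills=none; bids=[-] asks=[#1:1@95 #2:8@102]
After op 3 cancel(order #2): fills=none; bids=[-] asks=[#1:1@95]
After op 4 [order #3] limit_sell(price=105, qty=8): fills=none; bids=[-] asks=[#1:1@95 #3:8@105]
After op 5 cancel(order #1): fills=none; bids=[-] asks=[#3:8@105]
After op 6 cancel(order #3): fills=none; bids=[-] asks=[-]

Answer: bid=- ask=95
bid=- ask=95
bid=- ask=95
bid=- ask=95
bid=- ask=105
bid=- ask=-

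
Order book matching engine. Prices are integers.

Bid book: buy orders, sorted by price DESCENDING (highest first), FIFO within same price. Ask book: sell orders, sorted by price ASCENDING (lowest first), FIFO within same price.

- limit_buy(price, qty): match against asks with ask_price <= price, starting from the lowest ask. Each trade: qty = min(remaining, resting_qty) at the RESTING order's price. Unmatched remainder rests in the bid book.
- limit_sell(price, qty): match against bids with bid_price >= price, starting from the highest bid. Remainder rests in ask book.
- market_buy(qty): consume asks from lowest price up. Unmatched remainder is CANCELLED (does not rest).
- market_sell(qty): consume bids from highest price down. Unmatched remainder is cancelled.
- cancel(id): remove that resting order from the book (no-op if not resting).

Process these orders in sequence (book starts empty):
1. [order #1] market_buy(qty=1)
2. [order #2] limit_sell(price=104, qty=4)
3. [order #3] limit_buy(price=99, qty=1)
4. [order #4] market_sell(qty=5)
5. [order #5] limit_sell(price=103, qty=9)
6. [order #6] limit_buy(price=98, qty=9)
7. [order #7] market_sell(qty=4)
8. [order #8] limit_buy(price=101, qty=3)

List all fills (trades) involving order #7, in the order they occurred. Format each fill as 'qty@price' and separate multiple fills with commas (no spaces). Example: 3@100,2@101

After op 1 [order #1] market_buy(qty=1): fills=none; bids=[-] asks=[-]
After op 2 [order #2] limit_sell(price=104, qty=4): fills=none; bids=[-] asks=[#2:4@104]
After op 3 [order #3] limit_buy(price=99, qty=1): fills=none; bids=[#3:1@99] asks=[#2:4@104]
After op 4 [order #4] market_sell(qty=5): fills=#3x#4:1@99; bids=[-] asks=[#2:4@104]
After op 5 [order #5] limit_sell(price=103, qty=9): fills=none; bids=[-] asks=[#5:9@103 #2:4@104]
After op 6 [order #6] limit_buy(price=98, qty=9): fills=none; bids=[#6:9@98] asks=[#5:9@103 #2:4@104]
After op 7 [order #7] market_sell(qty=4): fills=#6x#7:4@98; bids=[#6:5@98] asks=[#5:9@103 #2:4@104]
After op 8 [order #8] limit_buy(price=101, qty=3): fills=none; bids=[#8:3@101 #6:5@98] asks=[#5:9@103 #2:4@104]

Answer: 4@98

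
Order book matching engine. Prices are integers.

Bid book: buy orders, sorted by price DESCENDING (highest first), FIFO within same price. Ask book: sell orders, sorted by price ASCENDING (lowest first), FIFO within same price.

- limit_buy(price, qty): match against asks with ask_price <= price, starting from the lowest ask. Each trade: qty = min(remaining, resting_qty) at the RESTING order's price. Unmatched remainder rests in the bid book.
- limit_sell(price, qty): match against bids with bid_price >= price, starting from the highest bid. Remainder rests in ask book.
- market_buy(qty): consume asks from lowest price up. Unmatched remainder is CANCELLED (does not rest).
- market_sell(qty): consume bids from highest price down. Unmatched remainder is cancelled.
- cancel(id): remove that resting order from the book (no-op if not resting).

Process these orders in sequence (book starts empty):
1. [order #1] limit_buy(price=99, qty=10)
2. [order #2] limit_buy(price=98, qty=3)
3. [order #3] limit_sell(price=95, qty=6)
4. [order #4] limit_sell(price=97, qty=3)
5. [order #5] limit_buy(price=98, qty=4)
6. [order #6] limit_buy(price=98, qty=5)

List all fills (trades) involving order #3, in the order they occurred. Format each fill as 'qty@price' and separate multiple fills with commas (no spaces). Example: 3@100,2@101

After op 1 [order #1] limit_buy(price=99, qty=10): fills=none; bids=[#1:10@99] asks=[-]
After op 2 [order #2] limit_buy(price=98, qty=3): fills=none; bids=[#1:10@99 #2:3@98] asks=[-]
After op 3 [order #3] limit_sell(price=95, qty=6): fills=#1x#3:6@99; bids=[#1:4@99 #2:3@98] asks=[-]
After op 4 [order #4] limit_sell(price=97, qty=3): fills=#1x#4:3@99; bids=[#1:1@99 #2:3@98] asks=[-]
After op 5 [order #5] limit_buy(price=98, qty=4): fills=none; bids=[#1:1@99 #2:3@98 #5:4@98] asks=[-]
After op 6 [order #6] limit_buy(price=98, qty=5): fills=none; bids=[#1:1@99 #2:3@98 #5:4@98 #6:5@98] asks=[-]

Answer: 6@99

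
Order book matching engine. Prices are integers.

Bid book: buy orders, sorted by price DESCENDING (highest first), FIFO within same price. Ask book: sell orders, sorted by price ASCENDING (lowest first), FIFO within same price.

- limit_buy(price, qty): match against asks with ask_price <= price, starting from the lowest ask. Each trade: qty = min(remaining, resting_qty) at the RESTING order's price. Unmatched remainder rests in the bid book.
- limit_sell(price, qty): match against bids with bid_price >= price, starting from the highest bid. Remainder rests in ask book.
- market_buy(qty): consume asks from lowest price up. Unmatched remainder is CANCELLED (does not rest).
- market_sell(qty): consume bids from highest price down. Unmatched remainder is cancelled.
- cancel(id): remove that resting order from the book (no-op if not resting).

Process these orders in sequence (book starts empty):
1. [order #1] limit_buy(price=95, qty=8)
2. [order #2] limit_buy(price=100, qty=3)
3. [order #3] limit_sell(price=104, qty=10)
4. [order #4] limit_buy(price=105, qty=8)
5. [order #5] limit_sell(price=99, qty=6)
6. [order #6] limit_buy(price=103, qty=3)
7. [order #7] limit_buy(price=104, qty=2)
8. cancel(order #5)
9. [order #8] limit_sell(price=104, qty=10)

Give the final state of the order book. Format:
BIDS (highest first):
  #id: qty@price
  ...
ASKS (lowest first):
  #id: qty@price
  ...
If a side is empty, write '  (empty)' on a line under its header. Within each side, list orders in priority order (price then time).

After op 1 [order #1] limit_buy(price=95, qty=8): fills=none; bids=[#1:8@95] asks=[-]
After op 2 [order #2] limit_buy(price=100, qty=3): fills=none; bids=[#2:3@100 #1:8@95] asks=[-]
After op 3 [order #3] limit_sell(price=104, qty=10): fills=none; bids=[#2:3@100 #1:8@95] asks=[#3:10@104]
After op 4 [order #4] limit_buy(price=105, qty=8): fills=#4x#3:8@104; bids=[#2:3@100 #1:8@95] asks=[#3:2@104]
After op 5 [order #5] limit_sell(price=99, qty=6): fills=#2x#5:3@100; bids=[#1:8@95] asks=[#5:3@99 #3:2@104]
After op 6 [order #6] limit_buy(price=103, qty=3): fills=#6x#5:3@99; bids=[#1:8@95] asks=[#3:2@104]
After op 7 [order #7] limit_buy(price=104, qty=2): fills=#7x#3:2@104; bids=[#1:8@95] asks=[-]
After op 8 cancel(order #5): fills=none; bids=[#1:8@95] asks=[-]
After op 9 [order #8] limit_sell(price=104, qty=10): fills=none; bids=[#1:8@95] asks=[#8:10@104]

Answer: BIDS (highest first):
  #1: 8@95
ASKS (lowest first):
  #8: 10@104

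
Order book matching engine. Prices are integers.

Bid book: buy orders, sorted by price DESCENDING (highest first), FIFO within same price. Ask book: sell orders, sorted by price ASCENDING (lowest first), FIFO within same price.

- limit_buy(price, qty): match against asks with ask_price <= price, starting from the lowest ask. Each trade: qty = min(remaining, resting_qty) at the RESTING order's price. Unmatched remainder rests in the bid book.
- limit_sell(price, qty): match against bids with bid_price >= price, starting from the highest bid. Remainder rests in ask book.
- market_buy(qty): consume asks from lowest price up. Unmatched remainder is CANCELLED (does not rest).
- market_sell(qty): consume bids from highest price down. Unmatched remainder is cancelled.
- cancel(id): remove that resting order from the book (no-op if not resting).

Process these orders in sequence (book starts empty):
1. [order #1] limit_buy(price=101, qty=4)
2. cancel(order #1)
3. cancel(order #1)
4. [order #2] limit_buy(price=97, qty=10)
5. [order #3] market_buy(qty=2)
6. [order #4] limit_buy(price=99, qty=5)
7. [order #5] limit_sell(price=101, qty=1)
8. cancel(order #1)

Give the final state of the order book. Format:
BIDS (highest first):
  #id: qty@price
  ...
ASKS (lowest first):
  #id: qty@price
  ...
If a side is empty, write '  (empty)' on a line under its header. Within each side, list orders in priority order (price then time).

After op 1 [order #1] limit_buy(price=101, qty=4): fills=none; bids=[#1:4@101] asks=[-]
After op 2 cancel(order #1): fills=none; bids=[-] asks=[-]
After op 3 cancel(order #1): fills=none; bids=[-] asks=[-]
After op 4 [order #2] limit_buy(price=97, qty=10): fills=none; bids=[#2:10@97] asks=[-]
After op 5 [order #3] market_buy(qty=2): fills=none; bids=[#2:10@97] asks=[-]
After op 6 [order #4] limit_buy(price=99, qty=5): fills=none; bids=[#4:5@99 #2:10@97] asks=[-]
After op 7 [order #5] limit_sell(price=101, qty=1): fills=none; bids=[#4:5@99 #2:10@97] asks=[#5:1@101]
After op 8 cancel(order #1): fills=none; bids=[#4:5@99 #2:10@97] asks=[#5:1@101]

Answer: BIDS (highest first):
  #4: 5@99
  #2: 10@97
ASKS (lowest first):
  #5: 1@101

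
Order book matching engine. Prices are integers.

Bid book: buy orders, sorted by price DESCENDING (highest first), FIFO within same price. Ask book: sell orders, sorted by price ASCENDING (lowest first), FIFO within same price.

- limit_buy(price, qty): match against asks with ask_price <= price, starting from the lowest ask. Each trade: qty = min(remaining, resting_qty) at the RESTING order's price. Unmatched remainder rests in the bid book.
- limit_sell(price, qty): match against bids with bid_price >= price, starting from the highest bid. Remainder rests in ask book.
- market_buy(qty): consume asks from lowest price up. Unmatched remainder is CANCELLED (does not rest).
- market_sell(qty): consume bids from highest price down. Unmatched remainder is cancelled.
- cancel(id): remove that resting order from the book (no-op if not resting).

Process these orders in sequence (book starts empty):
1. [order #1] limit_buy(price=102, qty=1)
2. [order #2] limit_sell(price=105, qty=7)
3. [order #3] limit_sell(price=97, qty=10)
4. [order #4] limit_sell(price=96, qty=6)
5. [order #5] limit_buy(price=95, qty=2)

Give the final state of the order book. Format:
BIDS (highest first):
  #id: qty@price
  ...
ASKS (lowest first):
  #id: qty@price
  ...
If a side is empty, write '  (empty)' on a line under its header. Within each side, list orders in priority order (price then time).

After op 1 [order #1] limit_buy(price=102, qty=1): fills=none; bids=[#1:1@102] asks=[-]
After op 2 [order #2] limit_sell(price=105, qty=7): fills=none; bids=[#1:1@102] asks=[#2:7@105]
After op 3 [order #3] limit_sell(price=97, qty=10): fills=#1x#3:1@102; bids=[-] asks=[#3:9@97 #2:7@105]
After op 4 [order #4] limit_sell(price=96, qty=6): fills=none; bids=[-] asks=[#4:6@96 #3:9@97 #2:7@105]
After op 5 [order #5] limit_buy(price=95, qty=2): fills=none; bids=[#5:2@95] asks=[#4:6@96 #3:9@97 #2:7@105]

Answer: BIDS (highest first):
  #5: 2@95
ASKS (lowest first):
  #4: 6@96
  #3: 9@97
  #2: 7@105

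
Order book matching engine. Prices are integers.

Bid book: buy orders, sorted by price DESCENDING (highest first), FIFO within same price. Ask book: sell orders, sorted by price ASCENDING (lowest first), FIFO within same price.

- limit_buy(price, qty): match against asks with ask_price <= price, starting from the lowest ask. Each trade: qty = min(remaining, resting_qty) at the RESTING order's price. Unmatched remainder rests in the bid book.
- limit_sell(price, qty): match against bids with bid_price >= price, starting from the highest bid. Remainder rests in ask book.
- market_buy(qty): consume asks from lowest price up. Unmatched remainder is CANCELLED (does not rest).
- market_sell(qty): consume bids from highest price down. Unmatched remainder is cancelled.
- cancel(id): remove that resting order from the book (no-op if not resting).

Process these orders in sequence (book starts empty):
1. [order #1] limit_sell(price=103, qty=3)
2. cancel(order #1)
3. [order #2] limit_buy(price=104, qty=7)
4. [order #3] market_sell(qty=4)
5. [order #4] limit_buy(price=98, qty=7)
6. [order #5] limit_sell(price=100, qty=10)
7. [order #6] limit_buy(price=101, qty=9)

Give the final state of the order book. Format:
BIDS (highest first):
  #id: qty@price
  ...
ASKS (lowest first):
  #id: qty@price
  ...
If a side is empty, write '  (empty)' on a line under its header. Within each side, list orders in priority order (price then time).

After op 1 [order #1] limit_sell(price=103, qty=3): fills=none; bids=[-] asks=[#1:3@103]
After op 2 cancel(order #1): fills=none; bids=[-] asks=[-]
After op 3 [order #2] limit_buy(price=104, qty=7): fills=none; bids=[#2:7@104] asks=[-]
After op 4 [order #3] market_sell(qty=4): fills=#2x#3:4@104; bids=[#2:3@104] asks=[-]
After op 5 [order #4] limit_buy(price=98, qty=7): fills=none; bids=[#2:3@104 #4:7@98] asks=[-]
After op 6 [order #5] limit_sell(price=100, qty=10): fills=#2x#5:3@104; bids=[#4:7@98] asks=[#5:7@100]
After op 7 [order #6] limit_buy(price=101, qty=9): fills=#6x#5:7@100; bids=[#6:2@101 #4:7@98] asks=[-]

Answer: BIDS (highest first):
  #6: 2@101
  #4: 7@98
ASKS (lowest first):
  (empty)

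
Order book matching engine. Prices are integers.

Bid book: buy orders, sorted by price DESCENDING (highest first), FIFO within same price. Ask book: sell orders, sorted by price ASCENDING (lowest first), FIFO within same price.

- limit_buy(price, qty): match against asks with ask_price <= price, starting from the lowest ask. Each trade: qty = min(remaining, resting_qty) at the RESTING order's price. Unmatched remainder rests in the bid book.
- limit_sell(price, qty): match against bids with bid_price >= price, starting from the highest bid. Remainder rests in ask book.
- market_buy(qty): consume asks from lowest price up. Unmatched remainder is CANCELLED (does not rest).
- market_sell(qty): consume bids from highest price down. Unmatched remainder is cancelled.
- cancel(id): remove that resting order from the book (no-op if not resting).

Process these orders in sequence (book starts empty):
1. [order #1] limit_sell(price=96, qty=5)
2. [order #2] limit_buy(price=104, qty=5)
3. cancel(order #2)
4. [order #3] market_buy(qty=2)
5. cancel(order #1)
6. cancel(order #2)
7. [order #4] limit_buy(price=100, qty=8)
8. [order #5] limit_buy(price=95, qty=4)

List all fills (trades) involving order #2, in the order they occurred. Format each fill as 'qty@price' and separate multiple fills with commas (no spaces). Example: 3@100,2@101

After op 1 [order #1] limit_sell(price=96, qty=5): fills=none; bids=[-] asks=[#1:5@96]
After op 2 [order #2] limit_buy(price=104, qty=5): fills=#2x#1:5@96; bids=[-] asks=[-]
After op 3 cancel(order #2): fills=none; bids=[-] asks=[-]
After op 4 [order #3] market_buy(qty=2): fills=none; bids=[-] asks=[-]
After op 5 cancel(order #1): fills=none; bids=[-] asks=[-]
After op 6 cancel(order #2): fills=none; bids=[-] asks=[-]
After op 7 [order #4] limit_buy(price=100, qty=8): fills=none; bids=[#4:8@100] asks=[-]
After op 8 [order #5] limit_buy(price=95, qty=4): fills=none; bids=[#4:8@100 #5:4@95] asks=[-]

Answer: 5@96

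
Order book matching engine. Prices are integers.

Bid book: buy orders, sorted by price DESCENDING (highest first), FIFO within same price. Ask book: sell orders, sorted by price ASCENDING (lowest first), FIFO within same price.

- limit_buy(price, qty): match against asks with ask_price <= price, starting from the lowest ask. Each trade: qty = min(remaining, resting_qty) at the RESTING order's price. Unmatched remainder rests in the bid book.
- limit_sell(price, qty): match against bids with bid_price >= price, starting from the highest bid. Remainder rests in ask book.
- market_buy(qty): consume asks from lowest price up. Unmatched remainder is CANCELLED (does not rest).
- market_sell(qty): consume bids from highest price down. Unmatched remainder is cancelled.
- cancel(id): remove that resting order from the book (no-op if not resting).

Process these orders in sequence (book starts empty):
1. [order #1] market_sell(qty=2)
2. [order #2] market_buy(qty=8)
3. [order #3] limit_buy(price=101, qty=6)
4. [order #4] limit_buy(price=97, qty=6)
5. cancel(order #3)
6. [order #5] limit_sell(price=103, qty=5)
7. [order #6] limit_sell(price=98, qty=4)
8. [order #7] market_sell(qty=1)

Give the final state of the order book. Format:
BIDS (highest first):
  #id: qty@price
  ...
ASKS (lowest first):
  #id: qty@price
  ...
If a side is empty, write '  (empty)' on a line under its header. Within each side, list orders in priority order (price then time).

After op 1 [order #1] market_sell(qty=2): fills=none; bids=[-] asks=[-]
After op 2 [order #2] market_buy(qty=8): fills=none; bids=[-] asks=[-]
After op 3 [order #3] limit_buy(price=101, qty=6): fills=none; bids=[#3:6@101] asks=[-]
After op 4 [order #4] limit_buy(price=97, qty=6): fills=none; bids=[#3:6@101 #4:6@97] asks=[-]
After op 5 cancel(order #3): fills=none; bids=[#4:6@97] asks=[-]
After op 6 [order #5] limit_sell(price=103, qty=5): fills=none; bids=[#4:6@97] asks=[#5:5@103]
After op 7 [order #6] limit_sell(price=98, qty=4): fills=none; bids=[#4:6@97] asks=[#6:4@98 #5:5@103]
After op 8 [order #7] market_sell(qty=1): fills=#4x#7:1@97; bids=[#4:5@97] asks=[#6:4@98 #5:5@103]

Answer: BIDS (highest first):
  #4: 5@97
ASKS (lowest first):
  #6: 4@98
  #5: 5@103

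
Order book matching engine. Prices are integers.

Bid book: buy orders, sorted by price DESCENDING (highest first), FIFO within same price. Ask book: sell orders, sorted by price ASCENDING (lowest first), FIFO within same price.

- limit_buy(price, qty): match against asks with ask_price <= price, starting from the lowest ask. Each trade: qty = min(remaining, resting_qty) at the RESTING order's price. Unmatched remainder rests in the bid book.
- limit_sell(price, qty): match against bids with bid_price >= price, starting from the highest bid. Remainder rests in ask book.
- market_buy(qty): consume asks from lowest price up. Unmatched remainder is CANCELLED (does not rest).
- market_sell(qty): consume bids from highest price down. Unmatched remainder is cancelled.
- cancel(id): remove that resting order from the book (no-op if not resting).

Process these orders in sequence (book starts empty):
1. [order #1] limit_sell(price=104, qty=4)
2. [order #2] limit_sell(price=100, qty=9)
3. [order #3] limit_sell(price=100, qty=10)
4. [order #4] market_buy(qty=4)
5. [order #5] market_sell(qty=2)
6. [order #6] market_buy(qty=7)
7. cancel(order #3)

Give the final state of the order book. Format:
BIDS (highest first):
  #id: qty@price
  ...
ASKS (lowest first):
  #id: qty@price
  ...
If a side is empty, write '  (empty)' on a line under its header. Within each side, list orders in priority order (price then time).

After op 1 [order #1] limit_sell(price=104, qty=4): fills=none; bids=[-] asks=[#1:4@104]
After op 2 [order #2] limit_sell(price=100, qty=9): fills=none; bids=[-] asks=[#2:9@100 #1:4@104]
After op 3 [order #3] limit_sell(price=100, qty=10): fills=none; bids=[-] asks=[#2:9@100 #3:10@100 #1:4@104]
After op 4 [order #4] market_buy(qty=4): fills=#4x#2:4@100; bids=[-] asks=[#2:5@100 #3:10@100 #1:4@104]
After op 5 [order #5] market_sell(qty=2): fills=none; bids=[-] asks=[#2:5@100 #3:10@100 #1:4@104]
After op 6 [order #6] market_buy(qty=7): fills=#6x#2:5@100 #6x#3:2@100; bids=[-] asks=[#3:8@100 #1:4@104]
After op 7 cancel(order #3): fills=none; bids=[-] asks=[#1:4@104]

Answer: BIDS (highest first):
  (empty)
ASKS (lowest first):
  #1: 4@104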